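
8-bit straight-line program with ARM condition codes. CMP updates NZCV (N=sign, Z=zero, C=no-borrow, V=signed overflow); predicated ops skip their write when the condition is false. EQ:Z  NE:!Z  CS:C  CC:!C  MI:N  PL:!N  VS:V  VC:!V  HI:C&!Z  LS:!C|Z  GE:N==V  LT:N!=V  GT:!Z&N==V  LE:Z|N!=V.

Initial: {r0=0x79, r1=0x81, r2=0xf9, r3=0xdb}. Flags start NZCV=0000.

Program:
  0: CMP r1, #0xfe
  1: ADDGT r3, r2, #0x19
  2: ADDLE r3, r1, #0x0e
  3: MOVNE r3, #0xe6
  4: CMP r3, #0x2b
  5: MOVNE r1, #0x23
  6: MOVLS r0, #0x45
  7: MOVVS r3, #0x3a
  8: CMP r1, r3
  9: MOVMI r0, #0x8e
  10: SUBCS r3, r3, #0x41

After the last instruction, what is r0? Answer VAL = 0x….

VAL = 0x79

0: ✓ CMP  NZCV=1000
1: · ADDGT
2: ✓ ADDLE  r3←0x8f
3: ✓ MOVNE  r3←0xe6
4: ✓ CMP  NZCV=1010
5: ✓ MOVNE  r1←0x23
6: · MOVLS
7: · MOVVS
8: ✓ CMP  NZCV=0000
9: · MOVMI
10: · SUBCS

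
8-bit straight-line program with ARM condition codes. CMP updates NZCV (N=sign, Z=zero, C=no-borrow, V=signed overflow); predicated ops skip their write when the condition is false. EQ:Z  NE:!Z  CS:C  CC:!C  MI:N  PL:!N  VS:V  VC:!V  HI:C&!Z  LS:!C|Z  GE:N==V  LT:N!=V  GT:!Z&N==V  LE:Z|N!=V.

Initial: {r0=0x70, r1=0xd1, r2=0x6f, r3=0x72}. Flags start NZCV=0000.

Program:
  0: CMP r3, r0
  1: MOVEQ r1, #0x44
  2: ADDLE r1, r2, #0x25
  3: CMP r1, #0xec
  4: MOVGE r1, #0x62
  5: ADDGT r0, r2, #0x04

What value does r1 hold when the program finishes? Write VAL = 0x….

VAL = 0xd1

0: ✓ CMP  NZCV=0010
1: · MOVEQ
2: · ADDLE
3: ✓ CMP  NZCV=1000
4: · MOVGE
5: · ADDGT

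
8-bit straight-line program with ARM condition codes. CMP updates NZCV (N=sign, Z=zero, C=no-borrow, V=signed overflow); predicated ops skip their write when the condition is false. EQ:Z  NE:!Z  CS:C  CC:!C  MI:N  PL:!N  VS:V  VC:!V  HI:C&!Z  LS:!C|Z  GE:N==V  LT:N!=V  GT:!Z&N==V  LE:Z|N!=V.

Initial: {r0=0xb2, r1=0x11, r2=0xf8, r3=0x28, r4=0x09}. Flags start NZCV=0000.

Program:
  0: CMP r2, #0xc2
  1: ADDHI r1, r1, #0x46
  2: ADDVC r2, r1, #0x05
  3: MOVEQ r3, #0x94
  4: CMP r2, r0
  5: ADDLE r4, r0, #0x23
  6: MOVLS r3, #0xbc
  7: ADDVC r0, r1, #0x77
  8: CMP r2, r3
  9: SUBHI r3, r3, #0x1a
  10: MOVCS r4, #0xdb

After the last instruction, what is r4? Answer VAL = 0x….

[0] flags=0010 → (cmp)
[1] flags=0010 HI?T → r1=0x57
[2] flags=0010 VC?T → r2=0x5c
[3] flags=0010 EQ?F → skip
[4] flags=1001 → (cmp)
[5] flags=1001 LE?F → skip
[6] flags=1001 LS?T → r3=0xbc
[7] flags=1001 VC?F → skip
[8] flags=1001 → (cmp)
[9] flags=1001 HI?F → skip
[10] flags=1001 CS?F → skip

VAL = 0x09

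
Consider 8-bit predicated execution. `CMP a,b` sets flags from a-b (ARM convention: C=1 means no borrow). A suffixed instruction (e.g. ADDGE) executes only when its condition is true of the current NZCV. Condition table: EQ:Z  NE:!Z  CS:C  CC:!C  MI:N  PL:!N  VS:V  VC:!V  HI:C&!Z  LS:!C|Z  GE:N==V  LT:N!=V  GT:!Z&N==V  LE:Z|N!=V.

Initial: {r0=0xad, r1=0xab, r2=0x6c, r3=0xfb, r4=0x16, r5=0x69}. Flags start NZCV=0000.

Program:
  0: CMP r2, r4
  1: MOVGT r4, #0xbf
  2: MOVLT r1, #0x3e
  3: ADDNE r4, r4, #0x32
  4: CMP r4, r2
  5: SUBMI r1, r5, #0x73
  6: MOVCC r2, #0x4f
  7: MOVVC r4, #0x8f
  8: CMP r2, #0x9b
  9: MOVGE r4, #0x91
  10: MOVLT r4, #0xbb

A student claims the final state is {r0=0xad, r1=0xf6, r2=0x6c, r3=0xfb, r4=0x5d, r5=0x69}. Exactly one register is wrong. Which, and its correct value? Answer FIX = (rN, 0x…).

FIX = (r4, 0x91)

0: ✓ CMP  NZCV=0010
1: ✓ MOVGT  r4←0xbf
2: · MOVLT
3: ✓ ADDNE  r4←0xf1
4: ✓ CMP  NZCV=1010
5: ✓ SUBMI  r1←0xf6
6: · MOVCC
7: ✓ MOVVC  r4←0x8f
8: ✓ CMP  NZCV=1001
9: ✓ MOVGE  r4←0x91
10: · MOVLT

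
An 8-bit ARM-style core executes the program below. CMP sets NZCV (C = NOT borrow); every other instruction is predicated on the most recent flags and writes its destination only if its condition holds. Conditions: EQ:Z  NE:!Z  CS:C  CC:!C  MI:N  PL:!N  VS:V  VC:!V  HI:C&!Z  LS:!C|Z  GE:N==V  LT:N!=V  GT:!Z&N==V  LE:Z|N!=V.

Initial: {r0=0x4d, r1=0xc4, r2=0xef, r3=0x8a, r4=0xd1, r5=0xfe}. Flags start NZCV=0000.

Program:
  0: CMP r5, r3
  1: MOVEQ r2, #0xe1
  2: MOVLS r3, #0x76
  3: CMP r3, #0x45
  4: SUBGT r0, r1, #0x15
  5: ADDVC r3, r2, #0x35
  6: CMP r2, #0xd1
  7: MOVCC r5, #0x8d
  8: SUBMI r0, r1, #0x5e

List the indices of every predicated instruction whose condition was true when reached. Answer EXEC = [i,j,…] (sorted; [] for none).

EXEC = []

[0] flags=0010 → (cmp)
[1] flags=0010 EQ?F → skip
[2] flags=0010 LS?F → skip
[3] flags=0011 → (cmp)
[4] flags=0011 GT?F → skip
[5] flags=0011 VC?F → skip
[6] flags=0010 → (cmp)
[7] flags=0010 CC?F → skip
[8] flags=0010 MI?F → skip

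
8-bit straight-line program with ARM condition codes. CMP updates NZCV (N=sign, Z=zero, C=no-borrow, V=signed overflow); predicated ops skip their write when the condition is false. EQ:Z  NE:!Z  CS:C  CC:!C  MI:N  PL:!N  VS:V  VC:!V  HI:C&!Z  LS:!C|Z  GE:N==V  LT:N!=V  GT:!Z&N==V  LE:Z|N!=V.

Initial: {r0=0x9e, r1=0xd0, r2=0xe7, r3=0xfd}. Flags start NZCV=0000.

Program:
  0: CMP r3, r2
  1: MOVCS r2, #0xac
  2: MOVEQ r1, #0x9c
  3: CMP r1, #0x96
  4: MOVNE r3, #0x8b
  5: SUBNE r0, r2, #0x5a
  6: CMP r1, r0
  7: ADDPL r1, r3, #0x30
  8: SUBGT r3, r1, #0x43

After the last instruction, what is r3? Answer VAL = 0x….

VAL = 0x8b

0: ✓ CMP  NZCV=0010
1: ✓ MOVCS  r2←0xac
2: · MOVEQ
3: ✓ CMP  NZCV=0010
4: ✓ MOVNE  r3←0x8b
5: ✓ SUBNE  r0←0x52
6: ✓ CMP  NZCV=0011
7: ✓ ADDPL  r1←0xbb
8: · SUBGT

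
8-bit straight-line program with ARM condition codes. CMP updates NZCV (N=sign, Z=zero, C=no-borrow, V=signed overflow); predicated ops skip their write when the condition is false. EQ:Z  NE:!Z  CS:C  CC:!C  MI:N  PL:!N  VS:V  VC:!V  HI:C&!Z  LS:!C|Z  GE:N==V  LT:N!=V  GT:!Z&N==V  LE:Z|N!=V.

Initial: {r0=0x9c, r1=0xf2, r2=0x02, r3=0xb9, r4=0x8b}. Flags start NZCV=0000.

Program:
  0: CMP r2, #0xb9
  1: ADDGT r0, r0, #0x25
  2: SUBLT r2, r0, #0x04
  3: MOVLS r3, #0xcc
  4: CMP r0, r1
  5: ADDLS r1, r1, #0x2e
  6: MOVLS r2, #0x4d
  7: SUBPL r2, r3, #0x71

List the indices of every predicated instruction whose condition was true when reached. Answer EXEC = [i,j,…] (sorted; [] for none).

[0] flags=0000 → (cmp)
[1] flags=0000 GT?T → r0=0xc1
[2] flags=0000 LT?F → skip
[3] flags=0000 LS?T → r3=0xcc
[4] flags=1000 → (cmp)
[5] flags=1000 LS?T → r1=0x20
[6] flags=1000 LS?T → r2=0x4d
[7] flags=1000 PL?F → skip

EXEC = [1,3,5,6]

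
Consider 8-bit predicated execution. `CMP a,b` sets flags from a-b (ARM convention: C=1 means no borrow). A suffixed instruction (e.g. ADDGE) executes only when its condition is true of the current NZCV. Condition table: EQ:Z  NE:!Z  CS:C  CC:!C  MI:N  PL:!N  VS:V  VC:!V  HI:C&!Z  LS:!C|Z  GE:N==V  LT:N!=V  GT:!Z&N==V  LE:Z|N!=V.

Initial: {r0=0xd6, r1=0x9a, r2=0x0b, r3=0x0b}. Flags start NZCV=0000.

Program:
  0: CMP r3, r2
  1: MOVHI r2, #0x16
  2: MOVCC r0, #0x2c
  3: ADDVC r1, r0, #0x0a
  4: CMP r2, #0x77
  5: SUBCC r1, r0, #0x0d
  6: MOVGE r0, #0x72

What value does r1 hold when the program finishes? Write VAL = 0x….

[0] flags=0110 → (cmp)
[1] flags=0110 HI?F → skip
[2] flags=0110 CC?F → skip
[3] flags=0110 VC?T → r1=0xe0
[4] flags=1000 → (cmp)
[5] flags=1000 CC?T → r1=0xc9
[6] flags=1000 GE?F → skip

VAL = 0xc9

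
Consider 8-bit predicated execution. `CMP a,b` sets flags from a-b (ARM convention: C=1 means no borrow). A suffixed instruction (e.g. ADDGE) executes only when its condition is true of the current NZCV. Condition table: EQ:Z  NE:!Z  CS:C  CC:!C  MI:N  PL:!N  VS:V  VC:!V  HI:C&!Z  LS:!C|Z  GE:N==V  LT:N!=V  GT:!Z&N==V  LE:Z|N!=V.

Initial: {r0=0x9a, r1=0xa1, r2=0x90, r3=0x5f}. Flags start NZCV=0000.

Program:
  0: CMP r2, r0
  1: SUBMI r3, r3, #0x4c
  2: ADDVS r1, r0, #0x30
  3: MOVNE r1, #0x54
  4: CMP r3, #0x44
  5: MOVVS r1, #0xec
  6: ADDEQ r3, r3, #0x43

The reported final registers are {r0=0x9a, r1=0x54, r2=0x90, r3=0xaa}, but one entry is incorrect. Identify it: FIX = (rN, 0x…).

FIX = (r3, 0x13)

0: ✓ CMP  NZCV=1000
1: ✓ SUBMI  r3←0x13
2: · ADDVS
3: ✓ MOVNE  r1←0x54
4: ✓ CMP  NZCV=1000
5: · MOVVS
6: · ADDEQ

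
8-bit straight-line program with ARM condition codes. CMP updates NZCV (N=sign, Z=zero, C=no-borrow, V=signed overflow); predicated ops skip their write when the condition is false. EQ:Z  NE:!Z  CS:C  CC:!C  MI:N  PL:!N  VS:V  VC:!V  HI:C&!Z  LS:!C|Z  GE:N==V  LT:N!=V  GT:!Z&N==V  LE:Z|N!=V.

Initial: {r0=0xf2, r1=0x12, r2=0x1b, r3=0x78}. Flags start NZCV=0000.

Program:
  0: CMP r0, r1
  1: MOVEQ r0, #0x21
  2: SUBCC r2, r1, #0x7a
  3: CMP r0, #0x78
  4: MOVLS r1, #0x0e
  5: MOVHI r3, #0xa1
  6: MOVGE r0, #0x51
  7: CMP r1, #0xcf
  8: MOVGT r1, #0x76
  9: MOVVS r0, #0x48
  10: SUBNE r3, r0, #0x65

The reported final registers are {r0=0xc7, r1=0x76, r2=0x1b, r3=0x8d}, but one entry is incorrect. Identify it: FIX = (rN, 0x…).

[0] flags=1010 → (cmp)
[1] flags=1010 EQ?F → skip
[2] flags=1010 CC?F → skip
[3] flags=0011 → (cmp)
[4] flags=0011 LS?F → skip
[5] flags=0011 HI?T → r3=0xa1
[6] flags=0011 GE?F → skip
[7] flags=0000 → (cmp)
[8] flags=0000 GT?T → r1=0x76
[9] flags=0000 VS?F → skip
[10] flags=0000 NE?T → r3=0x8d

FIX = (r0, 0xf2)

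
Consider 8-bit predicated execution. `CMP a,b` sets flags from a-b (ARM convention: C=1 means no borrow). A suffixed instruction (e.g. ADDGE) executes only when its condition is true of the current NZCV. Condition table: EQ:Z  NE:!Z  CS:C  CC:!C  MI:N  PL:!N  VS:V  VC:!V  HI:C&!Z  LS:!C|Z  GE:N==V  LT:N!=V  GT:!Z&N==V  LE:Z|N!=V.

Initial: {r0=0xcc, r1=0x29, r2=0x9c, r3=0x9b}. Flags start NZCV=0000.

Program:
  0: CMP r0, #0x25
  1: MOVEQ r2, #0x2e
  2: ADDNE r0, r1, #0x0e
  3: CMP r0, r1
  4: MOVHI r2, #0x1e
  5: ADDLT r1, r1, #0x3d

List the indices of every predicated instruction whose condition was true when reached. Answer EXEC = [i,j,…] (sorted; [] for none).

EXEC = [2,4]

0: ✓ CMP  NZCV=1010
1: · MOVEQ
2: ✓ ADDNE  r0←0x37
3: ✓ CMP  NZCV=0010
4: ✓ MOVHI  r2←0x1e
5: · ADDLT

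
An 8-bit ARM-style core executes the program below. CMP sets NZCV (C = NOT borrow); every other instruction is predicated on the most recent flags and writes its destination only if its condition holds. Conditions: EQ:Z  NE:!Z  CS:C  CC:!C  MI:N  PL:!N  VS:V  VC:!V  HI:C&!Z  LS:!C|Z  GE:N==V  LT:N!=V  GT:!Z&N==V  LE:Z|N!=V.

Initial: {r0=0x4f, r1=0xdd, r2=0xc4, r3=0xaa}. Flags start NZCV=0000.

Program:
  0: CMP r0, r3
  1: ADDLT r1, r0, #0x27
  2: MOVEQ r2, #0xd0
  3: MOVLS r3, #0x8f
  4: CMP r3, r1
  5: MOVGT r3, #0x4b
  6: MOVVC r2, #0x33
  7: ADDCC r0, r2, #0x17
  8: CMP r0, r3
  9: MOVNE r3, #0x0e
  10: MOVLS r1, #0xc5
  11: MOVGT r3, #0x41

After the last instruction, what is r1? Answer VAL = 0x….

0: ✓ CMP  NZCV=1001
1: · ADDLT
2: · MOVEQ
3: ✓ MOVLS  r3←0x8f
4: ✓ CMP  NZCV=1000
5: · MOVGT
6: ✓ MOVVC  r2←0x33
7: ✓ ADDCC  r0←0x4a
8: ✓ CMP  NZCV=1001
9: ✓ MOVNE  r3←0x0e
10: ✓ MOVLS  r1←0xc5
11: ✓ MOVGT  r3←0x41

VAL = 0xc5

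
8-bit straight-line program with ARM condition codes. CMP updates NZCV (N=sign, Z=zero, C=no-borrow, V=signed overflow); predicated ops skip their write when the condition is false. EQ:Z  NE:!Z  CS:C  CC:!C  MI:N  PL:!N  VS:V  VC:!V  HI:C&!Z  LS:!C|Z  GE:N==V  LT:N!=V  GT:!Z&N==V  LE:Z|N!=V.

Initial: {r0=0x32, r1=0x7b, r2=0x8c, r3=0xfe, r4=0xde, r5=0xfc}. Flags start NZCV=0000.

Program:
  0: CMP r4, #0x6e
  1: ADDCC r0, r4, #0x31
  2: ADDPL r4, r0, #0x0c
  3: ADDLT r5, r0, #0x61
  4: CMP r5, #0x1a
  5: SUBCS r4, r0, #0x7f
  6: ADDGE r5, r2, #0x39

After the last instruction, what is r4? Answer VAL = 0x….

VAL = 0xb3

[0] flags=0011 → (cmp)
[1] flags=0011 CC?F → skip
[2] flags=0011 PL?T → r4=0x3e
[3] flags=0011 LT?T → r5=0x93
[4] flags=0011 → (cmp)
[5] flags=0011 CS?T → r4=0xb3
[6] flags=0011 GE?F → skip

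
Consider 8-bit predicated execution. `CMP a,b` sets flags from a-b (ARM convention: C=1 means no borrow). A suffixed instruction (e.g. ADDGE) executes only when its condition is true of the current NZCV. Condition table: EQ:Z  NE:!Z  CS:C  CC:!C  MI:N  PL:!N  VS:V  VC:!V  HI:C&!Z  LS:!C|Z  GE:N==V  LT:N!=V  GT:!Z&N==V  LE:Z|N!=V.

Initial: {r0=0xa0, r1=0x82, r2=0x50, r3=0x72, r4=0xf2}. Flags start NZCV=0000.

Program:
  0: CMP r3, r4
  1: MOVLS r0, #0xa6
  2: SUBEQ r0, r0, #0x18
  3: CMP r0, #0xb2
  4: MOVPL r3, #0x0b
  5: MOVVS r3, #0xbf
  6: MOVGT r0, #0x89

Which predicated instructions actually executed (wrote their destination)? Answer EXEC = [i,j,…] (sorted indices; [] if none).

[0] flags=1001 → (cmp)
[1] flags=1001 LS?T → r0=0xa6
[2] flags=1001 EQ?F → skip
[3] flags=1000 → (cmp)
[4] flags=1000 PL?F → skip
[5] flags=1000 VS?F → skip
[6] flags=1000 GT?F → skip

EXEC = [1]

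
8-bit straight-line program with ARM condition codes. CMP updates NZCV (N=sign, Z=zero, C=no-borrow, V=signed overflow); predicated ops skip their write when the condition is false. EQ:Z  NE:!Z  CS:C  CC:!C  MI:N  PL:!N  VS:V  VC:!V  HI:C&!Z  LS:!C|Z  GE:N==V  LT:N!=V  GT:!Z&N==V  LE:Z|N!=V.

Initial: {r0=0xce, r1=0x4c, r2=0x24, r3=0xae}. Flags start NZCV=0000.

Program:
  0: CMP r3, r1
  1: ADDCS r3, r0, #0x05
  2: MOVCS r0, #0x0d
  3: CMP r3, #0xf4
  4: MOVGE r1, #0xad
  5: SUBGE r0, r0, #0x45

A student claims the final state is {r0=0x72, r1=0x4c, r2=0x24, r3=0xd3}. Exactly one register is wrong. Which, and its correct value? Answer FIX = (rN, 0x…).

0: ✓ CMP  NZCV=0011
1: ✓ ADDCS  r3←0xd3
2: ✓ MOVCS  r0←0x0d
3: ✓ CMP  NZCV=1000
4: · MOVGE
5: · SUBGE

FIX = (r0, 0x0d)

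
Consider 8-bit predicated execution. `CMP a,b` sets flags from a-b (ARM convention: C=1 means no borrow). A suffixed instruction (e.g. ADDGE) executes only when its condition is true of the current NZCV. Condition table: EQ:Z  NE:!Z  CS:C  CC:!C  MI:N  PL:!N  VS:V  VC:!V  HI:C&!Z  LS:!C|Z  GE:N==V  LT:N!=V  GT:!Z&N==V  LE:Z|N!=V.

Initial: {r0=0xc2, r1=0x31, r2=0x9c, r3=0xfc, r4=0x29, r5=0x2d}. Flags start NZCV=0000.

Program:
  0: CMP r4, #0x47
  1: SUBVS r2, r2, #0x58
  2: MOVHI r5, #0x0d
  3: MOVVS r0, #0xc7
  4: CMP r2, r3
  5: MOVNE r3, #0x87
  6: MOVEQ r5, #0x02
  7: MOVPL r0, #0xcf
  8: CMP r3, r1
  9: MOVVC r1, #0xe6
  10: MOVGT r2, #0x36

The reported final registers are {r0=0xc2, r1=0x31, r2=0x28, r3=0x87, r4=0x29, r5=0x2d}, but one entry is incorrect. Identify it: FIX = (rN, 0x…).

FIX = (r2, 0x9c)

[0] flags=1000 → (cmp)
[1] flags=1000 VS?F → skip
[2] flags=1000 HI?F → skip
[3] flags=1000 VS?F → skip
[4] flags=1000 → (cmp)
[5] flags=1000 NE?T → r3=0x87
[6] flags=1000 EQ?F → skip
[7] flags=1000 PL?F → skip
[8] flags=0011 → (cmp)
[9] flags=0011 VC?F → skip
[10] flags=0011 GT?F → skip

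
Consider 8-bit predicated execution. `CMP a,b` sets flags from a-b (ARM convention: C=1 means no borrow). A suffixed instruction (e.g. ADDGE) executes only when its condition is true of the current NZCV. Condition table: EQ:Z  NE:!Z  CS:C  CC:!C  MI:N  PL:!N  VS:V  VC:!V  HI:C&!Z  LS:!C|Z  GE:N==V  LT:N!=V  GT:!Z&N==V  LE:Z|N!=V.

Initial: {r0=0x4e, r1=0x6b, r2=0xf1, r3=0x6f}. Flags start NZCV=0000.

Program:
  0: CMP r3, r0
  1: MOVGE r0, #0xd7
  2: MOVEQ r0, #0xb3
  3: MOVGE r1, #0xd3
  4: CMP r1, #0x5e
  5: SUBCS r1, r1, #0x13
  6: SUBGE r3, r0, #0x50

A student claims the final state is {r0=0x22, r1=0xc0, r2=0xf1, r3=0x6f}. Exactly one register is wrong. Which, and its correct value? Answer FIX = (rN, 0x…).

0: ✓ CMP  NZCV=0010
1: ✓ MOVGE  r0←0xd7
2: · MOVEQ
3: ✓ MOVGE  r1←0xd3
4: ✓ CMP  NZCV=0011
5: ✓ SUBCS  r1←0xc0
6: · SUBGE

FIX = (r0, 0xd7)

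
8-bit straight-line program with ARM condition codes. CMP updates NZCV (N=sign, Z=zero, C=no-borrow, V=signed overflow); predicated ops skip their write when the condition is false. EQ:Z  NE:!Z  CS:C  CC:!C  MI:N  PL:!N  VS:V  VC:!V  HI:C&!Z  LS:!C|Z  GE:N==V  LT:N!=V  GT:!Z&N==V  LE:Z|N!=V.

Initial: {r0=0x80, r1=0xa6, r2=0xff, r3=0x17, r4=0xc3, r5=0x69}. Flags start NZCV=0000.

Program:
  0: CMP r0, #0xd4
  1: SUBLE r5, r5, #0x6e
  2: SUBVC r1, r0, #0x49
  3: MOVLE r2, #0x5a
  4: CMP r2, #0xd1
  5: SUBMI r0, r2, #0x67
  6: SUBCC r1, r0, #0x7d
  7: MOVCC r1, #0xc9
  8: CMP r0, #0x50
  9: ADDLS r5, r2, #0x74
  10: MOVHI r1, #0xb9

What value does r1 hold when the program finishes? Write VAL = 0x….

0: ✓ CMP  NZCV=1000
1: ✓ SUBLE  r5←0xfb
2: ✓ SUBVC  r1←0x37
3: ✓ MOVLE  r2←0x5a
4: ✓ CMP  NZCV=1001
5: ✓ SUBMI  r0←0xf3
6: ✓ SUBCC  r1←0x76
7: ✓ MOVCC  r1←0xc9
8: ✓ CMP  NZCV=1010
9: · ADDLS
10: ✓ MOVHI  r1←0xb9

VAL = 0xb9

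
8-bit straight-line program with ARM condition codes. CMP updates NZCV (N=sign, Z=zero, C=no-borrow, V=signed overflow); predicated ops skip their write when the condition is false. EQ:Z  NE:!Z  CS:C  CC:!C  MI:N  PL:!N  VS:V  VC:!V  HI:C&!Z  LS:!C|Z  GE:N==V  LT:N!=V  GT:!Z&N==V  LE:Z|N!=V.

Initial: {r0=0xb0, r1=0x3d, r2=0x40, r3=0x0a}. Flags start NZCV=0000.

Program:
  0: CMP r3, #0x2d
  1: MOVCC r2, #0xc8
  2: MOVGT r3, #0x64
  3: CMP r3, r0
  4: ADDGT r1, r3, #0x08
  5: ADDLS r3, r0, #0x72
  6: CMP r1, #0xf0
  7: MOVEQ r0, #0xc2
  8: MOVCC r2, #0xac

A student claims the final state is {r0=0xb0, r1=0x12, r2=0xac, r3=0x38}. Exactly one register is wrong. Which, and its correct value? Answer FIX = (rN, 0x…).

0: ✓ CMP  NZCV=1000
1: ✓ MOVCC  r2←0xc8
2: · MOVGT
3: ✓ CMP  NZCV=0000
4: ✓ ADDGT  r1←0x12
5: ✓ ADDLS  r3←0x22
6: ✓ CMP  NZCV=0000
7: · MOVEQ
8: ✓ MOVCC  r2←0xac

FIX = (r3, 0x22)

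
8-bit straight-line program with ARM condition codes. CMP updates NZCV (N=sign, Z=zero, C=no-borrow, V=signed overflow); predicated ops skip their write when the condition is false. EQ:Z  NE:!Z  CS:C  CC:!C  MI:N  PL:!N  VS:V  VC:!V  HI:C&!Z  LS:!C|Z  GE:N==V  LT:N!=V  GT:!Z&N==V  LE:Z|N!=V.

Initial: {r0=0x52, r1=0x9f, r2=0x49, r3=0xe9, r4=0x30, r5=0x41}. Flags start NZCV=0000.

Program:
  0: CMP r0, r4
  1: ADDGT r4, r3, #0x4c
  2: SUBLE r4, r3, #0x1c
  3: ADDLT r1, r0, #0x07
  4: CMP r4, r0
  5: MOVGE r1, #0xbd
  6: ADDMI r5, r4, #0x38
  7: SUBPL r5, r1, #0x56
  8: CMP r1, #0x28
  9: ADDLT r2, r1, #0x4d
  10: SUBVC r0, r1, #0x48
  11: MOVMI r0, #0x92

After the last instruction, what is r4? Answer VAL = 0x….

VAL = 0x35

0: ✓ CMP  NZCV=0010
1: ✓ ADDGT  r4←0x35
2: · SUBLE
3: · ADDLT
4: ✓ CMP  NZCV=1000
5: · MOVGE
6: ✓ ADDMI  r5←0x6d
7: · SUBPL
8: ✓ CMP  NZCV=0011
9: ✓ ADDLT  r2←0xec
10: · SUBVC
11: · MOVMI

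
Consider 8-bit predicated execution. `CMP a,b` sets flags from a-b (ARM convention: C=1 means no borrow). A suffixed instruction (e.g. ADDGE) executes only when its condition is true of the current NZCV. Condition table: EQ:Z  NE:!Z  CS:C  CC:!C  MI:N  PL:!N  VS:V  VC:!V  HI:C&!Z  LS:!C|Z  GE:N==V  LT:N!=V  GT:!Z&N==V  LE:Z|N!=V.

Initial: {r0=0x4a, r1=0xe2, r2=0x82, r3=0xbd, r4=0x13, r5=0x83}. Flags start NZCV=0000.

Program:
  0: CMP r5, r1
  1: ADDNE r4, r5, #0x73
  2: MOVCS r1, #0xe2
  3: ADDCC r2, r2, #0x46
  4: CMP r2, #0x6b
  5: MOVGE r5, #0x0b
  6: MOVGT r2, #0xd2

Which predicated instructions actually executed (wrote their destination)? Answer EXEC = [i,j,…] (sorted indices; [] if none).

0: ✓ CMP  NZCV=1000
1: ✓ ADDNE  r4←0xf6
2: · MOVCS
3: ✓ ADDCC  r2←0xc8
4: ✓ CMP  NZCV=0011
5: · MOVGE
6: · MOVGT

EXEC = [1,3]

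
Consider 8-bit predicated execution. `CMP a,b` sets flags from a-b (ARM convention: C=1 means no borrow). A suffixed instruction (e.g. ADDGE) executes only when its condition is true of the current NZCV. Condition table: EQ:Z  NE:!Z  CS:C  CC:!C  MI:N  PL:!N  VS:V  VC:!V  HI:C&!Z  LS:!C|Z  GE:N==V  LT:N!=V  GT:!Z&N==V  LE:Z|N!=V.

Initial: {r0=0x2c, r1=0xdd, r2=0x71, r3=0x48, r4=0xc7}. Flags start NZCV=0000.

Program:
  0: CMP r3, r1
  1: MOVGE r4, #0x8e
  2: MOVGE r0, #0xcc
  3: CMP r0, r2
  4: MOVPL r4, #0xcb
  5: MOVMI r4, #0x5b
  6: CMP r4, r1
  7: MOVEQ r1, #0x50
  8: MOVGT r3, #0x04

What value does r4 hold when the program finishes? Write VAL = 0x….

[0] flags=0000 → (cmp)
[1] flags=0000 GE?T → r4=0x8e
[2] flags=0000 GE?T → r0=0xcc
[3] flags=0011 → (cmp)
[4] flags=0011 PL?T → r4=0xcb
[5] flags=0011 MI?F → skip
[6] flags=1000 → (cmp)
[7] flags=1000 EQ?F → skip
[8] flags=1000 GT?F → skip

VAL = 0xcb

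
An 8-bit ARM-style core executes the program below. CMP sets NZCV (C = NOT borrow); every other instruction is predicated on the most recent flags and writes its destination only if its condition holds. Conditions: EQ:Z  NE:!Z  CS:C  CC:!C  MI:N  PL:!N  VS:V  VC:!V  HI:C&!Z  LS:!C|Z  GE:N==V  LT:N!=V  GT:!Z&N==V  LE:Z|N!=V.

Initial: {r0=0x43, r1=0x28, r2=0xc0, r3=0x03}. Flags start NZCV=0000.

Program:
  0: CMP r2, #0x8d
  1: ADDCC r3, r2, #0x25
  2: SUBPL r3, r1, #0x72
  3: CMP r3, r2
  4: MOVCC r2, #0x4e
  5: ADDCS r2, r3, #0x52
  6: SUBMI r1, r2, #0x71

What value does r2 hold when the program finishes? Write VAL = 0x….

0: ✓ CMP  NZCV=0010
1: · ADDCC
2: ✓ SUBPL  r3←0xb6
3: ✓ CMP  NZCV=1000
4: ✓ MOVCC  r2←0x4e
5: · ADDCS
6: ✓ SUBMI  r1←0xdd

VAL = 0x4e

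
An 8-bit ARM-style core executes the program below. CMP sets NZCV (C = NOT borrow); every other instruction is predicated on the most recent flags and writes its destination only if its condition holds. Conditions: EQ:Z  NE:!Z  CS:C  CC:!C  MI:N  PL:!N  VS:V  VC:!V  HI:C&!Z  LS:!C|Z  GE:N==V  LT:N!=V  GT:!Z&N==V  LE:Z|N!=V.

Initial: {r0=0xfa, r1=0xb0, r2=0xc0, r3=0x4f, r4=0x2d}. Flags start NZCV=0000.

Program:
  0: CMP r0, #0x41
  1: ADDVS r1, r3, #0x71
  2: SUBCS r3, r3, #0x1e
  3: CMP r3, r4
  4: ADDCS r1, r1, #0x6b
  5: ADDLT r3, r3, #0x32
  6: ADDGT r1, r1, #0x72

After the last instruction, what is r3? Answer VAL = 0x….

VAL = 0x31

[0] flags=1010 → (cmp)
[1] flags=1010 VS?F → skip
[2] flags=1010 CS?T → r3=0x31
[3] flags=0010 → (cmp)
[4] flags=0010 CS?T → r1=0x1b
[5] flags=0010 LT?F → skip
[6] flags=0010 GT?T → r1=0x8d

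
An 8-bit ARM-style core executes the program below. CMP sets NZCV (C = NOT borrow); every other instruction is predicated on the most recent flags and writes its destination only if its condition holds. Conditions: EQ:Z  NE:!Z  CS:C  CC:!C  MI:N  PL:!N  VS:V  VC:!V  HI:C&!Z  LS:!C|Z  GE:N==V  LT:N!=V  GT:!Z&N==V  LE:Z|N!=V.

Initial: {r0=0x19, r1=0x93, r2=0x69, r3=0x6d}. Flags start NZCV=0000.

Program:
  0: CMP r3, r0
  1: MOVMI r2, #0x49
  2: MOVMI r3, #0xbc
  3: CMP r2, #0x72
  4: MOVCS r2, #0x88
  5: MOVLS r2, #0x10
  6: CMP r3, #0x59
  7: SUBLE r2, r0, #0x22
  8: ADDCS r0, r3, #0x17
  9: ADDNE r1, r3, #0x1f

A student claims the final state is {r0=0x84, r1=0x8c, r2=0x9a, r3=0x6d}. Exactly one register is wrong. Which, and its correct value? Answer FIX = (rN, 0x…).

0: ✓ CMP  NZCV=0010
1: · MOVMI
2: · MOVMI
3: ✓ CMP  NZCV=1000
4: · MOVCS
5: ✓ MOVLS  r2←0x10
6: ✓ CMP  NZCV=0010
7: · SUBLE
8: ✓ ADDCS  r0←0x84
9: ✓ ADDNE  r1←0x8c

FIX = (r2, 0x10)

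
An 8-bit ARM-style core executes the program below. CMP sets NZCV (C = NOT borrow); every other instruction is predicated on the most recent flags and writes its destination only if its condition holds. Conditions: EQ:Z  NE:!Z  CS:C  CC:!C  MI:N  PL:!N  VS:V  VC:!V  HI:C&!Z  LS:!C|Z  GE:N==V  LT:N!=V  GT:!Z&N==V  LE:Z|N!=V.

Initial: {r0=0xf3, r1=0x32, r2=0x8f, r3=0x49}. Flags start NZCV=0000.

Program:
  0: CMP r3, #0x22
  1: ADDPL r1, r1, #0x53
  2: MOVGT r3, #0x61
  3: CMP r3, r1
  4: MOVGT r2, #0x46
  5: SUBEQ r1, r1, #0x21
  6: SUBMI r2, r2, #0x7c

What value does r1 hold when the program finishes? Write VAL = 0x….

0: ✓ CMP  NZCV=0010
1: ✓ ADDPL  r1←0x85
2: ✓ MOVGT  r3←0x61
3: ✓ CMP  NZCV=1001
4: ✓ MOVGT  r2←0x46
5: · SUBEQ
6: ✓ SUBMI  r2←0xca

VAL = 0x85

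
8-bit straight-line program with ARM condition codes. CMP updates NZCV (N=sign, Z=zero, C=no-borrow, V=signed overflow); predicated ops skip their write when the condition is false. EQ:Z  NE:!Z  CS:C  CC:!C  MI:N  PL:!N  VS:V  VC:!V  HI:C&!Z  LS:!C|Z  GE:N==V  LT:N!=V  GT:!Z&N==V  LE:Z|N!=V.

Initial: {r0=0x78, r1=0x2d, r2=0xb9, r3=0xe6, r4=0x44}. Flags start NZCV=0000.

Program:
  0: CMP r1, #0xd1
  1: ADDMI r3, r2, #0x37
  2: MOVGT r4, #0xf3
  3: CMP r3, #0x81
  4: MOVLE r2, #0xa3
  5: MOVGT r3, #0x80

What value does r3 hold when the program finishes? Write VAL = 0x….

0: ✓ CMP  NZCV=0000
1: · ADDMI
2: ✓ MOVGT  r4←0xf3
3: ✓ CMP  NZCV=0010
4: · MOVLE
5: ✓ MOVGT  r3←0x80

VAL = 0x80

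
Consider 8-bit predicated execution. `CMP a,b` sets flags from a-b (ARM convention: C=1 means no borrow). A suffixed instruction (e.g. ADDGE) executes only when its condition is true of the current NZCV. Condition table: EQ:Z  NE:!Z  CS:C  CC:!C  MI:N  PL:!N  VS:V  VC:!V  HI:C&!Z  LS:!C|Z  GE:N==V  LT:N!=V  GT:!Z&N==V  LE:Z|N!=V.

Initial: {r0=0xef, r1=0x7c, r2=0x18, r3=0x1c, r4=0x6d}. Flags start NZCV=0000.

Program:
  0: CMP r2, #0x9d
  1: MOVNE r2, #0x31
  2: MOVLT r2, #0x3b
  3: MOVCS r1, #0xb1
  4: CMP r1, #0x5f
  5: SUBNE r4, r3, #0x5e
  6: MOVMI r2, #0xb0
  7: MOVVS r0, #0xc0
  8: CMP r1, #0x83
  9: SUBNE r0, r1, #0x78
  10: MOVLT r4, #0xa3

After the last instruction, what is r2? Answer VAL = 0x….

VAL = 0x31

0: ✓ CMP  NZCV=0000
1: ✓ MOVNE  r2←0x31
2: · MOVLT
3: · MOVCS
4: ✓ CMP  NZCV=0010
5: ✓ SUBNE  r4←0xbe
6: · MOVMI
7: · MOVVS
8: ✓ CMP  NZCV=1001
9: ✓ SUBNE  r0←0x04
10: · MOVLT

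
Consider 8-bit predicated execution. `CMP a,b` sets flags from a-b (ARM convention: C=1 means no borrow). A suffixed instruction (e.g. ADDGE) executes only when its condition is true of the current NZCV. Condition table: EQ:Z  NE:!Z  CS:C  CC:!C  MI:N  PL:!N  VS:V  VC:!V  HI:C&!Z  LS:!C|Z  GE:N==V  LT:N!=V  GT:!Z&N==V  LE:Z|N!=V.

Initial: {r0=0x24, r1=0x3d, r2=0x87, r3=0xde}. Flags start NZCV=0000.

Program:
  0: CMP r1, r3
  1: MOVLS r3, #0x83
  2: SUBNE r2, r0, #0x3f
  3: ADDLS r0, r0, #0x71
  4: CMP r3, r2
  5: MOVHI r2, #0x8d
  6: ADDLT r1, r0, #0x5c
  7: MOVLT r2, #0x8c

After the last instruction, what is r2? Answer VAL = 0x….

VAL = 0x8c

0: ✓ CMP  NZCV=0000
1: ✓ MOVLS  r3←0x83
2: ✓ SUBNE  r2←0xe5
3: ✓ ADDLS  r0←0x95
4: ✓ CMP  NZCV=1000
5: · MOVHI
6: ✓ ADDLT  r1←0xf1
7: ✓ MOVLT  r2←0x8c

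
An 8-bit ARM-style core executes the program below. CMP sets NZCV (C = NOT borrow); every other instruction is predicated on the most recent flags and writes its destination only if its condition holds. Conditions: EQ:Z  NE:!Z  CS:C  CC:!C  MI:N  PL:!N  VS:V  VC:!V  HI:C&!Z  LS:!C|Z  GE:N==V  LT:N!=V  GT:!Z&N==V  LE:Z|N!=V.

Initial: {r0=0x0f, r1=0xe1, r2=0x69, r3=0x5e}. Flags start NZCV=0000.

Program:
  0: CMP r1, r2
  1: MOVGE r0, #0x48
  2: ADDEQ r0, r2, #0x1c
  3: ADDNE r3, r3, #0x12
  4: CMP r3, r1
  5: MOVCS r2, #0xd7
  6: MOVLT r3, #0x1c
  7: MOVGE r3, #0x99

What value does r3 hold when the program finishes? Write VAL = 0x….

VAL = 0x99

0: ✓ CMP  NZCV=0011
1: · MOVGE
2: · ADDEQ
3: ✓ ADDNE  r3←0x70
4: ✓ CMP  NZCV=1001
5: · MOVCS
6: · MOVLT
7: ✓ MOVGE  r3←0x99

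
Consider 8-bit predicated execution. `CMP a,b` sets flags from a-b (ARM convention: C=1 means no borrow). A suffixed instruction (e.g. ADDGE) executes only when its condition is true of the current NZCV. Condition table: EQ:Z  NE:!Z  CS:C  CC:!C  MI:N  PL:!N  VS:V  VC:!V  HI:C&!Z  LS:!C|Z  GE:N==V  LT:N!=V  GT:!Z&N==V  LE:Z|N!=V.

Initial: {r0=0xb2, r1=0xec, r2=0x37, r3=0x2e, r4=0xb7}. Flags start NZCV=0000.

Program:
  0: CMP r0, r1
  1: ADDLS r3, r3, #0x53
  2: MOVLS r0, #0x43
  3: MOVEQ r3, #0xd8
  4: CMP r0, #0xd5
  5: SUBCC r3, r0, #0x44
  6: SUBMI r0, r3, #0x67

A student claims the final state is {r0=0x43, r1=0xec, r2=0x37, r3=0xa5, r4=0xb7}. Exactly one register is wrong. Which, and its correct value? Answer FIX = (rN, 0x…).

FIX = (r3, 0xff)

0: ✓ CMP  NZCV=1000
1: ✓ ADDLS  r3←0x81
2: ✓ MOVLS  r0←0x43
3: · MOVEQ
4: ✓ CMP  NZCV=0000
5: ✓ SUBCC  r3←0xff
6: · SUBMI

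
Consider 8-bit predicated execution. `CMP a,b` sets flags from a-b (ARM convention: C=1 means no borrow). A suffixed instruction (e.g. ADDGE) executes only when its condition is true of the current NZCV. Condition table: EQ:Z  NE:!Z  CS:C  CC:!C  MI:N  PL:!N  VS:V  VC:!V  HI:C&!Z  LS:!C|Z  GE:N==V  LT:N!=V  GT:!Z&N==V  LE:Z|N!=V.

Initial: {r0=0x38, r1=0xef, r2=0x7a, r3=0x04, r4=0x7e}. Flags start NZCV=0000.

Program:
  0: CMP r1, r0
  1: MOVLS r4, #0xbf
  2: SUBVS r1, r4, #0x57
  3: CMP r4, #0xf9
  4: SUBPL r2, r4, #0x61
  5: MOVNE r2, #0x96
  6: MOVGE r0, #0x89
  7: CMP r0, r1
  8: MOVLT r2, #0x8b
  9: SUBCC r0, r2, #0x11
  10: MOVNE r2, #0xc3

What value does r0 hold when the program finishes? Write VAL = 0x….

VAL = 0x7a

[0] flags=1010 → (cmp)
[1] flags=1010 LS?F → skip
[2] flags=1010 VS?F → skip
[3] flags=1001 → (cmp)
[4] flags=1001 PL?F → skip
[5] flags=1001 NE?T → r2=0x96
[6] flags=1001 GE?T → r0=0x89
[7] flags=1000 → (cmp)
[8] flags=1000 LT?T → r2=0x8b
[9] flags=1000 CC?T → r0=0x7a
[10] flags=1000 NE?T → r2=0xc3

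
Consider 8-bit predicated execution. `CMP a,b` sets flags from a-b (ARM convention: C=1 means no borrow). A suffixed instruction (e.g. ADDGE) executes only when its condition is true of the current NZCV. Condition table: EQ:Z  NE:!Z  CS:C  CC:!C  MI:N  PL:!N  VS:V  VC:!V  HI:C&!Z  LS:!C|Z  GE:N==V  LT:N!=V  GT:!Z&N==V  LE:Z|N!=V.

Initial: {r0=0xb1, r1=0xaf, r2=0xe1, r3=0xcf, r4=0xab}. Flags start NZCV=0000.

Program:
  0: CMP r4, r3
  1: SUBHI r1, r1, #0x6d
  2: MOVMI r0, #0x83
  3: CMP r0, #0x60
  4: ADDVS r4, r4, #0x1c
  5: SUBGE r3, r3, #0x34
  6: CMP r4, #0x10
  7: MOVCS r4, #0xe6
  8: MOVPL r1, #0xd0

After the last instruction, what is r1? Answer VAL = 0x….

VAL = 0xaf

0: ✓ CMP  NZCV=1000
1: · SUBHI
2: ✓ MOVMI  r0←0x83
3: ✓ CMP  NZCV=0011
4: ✓ ADDVS  r4←0xc7
5: · SUBGE
6: ✓ CMP  NZCV=1010
7: ✓ MOVCS  r4←0xe6
8: · MOVPL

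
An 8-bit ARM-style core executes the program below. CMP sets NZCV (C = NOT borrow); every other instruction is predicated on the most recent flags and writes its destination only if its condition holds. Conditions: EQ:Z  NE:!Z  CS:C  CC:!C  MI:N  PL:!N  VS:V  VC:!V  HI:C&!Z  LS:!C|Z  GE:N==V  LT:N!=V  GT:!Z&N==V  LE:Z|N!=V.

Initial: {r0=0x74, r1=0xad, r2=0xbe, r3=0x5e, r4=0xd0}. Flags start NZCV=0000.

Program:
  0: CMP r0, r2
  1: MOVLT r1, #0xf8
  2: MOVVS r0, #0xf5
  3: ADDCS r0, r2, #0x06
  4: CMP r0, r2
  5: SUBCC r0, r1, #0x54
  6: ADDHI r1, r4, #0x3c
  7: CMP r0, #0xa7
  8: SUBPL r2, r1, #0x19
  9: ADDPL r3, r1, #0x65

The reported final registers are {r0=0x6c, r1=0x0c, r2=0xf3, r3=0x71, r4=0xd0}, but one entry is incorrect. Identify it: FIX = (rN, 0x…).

FIX = (r0, 0xf5)

[0] flags=1001 → (cmp)
[1] flags=1001 LT?F → skip
[2] flags=1001 VS?T → r0=0xf5
[3] flags=1001 CS?F → skip
[4] flags=0010 → (cmp)
[5] flags=0010 CC?F → skip
[6] flags=0010 HI?T → r1=0x0c
[7] flags=0010 → (cmp)
[8] flags=0010 PL?T → r2=0xf3
[9] flags=0010 PL?T → r3=0x71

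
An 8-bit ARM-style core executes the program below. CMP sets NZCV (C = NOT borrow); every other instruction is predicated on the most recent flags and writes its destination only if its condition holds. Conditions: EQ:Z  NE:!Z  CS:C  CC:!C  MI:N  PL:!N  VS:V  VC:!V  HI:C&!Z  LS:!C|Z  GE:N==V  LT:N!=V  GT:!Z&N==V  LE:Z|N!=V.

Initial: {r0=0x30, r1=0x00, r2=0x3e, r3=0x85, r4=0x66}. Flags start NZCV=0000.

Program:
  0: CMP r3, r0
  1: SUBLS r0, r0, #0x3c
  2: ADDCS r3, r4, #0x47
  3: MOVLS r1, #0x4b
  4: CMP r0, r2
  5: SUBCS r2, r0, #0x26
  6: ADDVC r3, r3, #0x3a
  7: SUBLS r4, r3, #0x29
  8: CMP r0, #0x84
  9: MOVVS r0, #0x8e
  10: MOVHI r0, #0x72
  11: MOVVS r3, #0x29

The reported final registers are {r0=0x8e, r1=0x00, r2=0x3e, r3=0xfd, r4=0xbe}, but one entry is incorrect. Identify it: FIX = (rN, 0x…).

0: ✓ CMP  NZCV=0011
1: · SUBLS
2: ✓ ADDCS  r3←0xad
3: · MOVLS
4: ✓ CMP  NZCV=1000
5: · SUBCS
6: ✓ ADDVC  r3←0xe7
7: ✓ SUBLS  r4←0xbe
8: ✓ CMP  NZCV=1001
9: ✓ MOVVS  r0←0x8e
10: · MOVHI
11: ✓ MOVVS  r3←0x29

FIX = (r3, 0x29)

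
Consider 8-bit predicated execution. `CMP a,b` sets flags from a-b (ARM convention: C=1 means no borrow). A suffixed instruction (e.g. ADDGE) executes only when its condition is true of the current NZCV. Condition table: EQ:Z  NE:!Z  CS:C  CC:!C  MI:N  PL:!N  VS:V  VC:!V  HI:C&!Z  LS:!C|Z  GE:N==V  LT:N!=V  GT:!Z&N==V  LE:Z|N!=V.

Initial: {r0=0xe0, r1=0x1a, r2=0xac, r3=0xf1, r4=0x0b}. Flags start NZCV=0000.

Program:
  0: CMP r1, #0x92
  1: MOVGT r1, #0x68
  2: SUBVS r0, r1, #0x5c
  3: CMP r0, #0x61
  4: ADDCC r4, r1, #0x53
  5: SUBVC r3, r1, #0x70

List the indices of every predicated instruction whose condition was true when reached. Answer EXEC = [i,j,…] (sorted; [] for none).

EXEC = [1,2,4,5]

0: ✓ CMP  NZCV=1001
1: ✓ MOVGT  r1←0x68
2: ✓ SUBVS  r0←0x0c
3: ✓ CMP  NZCV=1000
4: ✓ ADDCC  r4←0xbb
5: ✓ SUBVC  r3←0xf8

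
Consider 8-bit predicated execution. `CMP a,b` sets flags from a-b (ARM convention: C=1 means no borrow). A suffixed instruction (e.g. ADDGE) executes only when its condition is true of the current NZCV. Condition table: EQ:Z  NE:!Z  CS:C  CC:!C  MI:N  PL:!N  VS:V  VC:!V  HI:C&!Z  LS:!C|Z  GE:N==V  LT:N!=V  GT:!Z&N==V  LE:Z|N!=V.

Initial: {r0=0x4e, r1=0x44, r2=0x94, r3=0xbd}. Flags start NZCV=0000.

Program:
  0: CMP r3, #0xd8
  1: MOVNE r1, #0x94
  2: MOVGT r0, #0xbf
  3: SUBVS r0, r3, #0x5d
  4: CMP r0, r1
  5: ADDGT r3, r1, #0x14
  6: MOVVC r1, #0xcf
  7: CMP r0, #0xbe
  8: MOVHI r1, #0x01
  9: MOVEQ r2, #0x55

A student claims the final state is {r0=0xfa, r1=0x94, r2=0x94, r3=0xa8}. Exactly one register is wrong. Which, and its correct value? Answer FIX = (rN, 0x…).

0: ✓ CMP  NZCV=1000
1: ✓ MOVNE  r1←0x94
2: · MOVGT
3: · SUBVS
4: ✓ CMP  NZCV=1001
5: ✓ ADDGT  r3←0xa8
6: · MOVVC
7: ✓ CMP  NZCV=1001
8: · MOVHI
9: · MOVEQ

FIX = (r0, 0x4e)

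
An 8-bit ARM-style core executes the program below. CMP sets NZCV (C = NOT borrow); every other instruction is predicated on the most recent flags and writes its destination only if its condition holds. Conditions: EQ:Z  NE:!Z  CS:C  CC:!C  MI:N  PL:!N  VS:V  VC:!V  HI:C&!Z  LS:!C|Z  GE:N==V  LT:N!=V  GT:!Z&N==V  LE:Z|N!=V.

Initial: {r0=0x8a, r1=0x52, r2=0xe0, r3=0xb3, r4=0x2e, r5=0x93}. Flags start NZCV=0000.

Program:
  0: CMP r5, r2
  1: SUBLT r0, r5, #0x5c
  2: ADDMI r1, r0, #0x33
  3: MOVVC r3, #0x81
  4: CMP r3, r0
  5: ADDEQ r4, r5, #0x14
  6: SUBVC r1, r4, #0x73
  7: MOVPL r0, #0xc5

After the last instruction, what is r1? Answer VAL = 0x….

VAL = 0x6a

[0] flags=1000 → (cmp)
[1] flags=1000 LT?T → r0=0x37
[2] flags=1000 MI?T → r1=0x6a
[3] flags=1000 VC?T → r3=0x81
[4] flags=0011 → (cmp)
[5] flags=0011 EQ?F → skip
[6] flags=0011 VC?F → skip
[7] flags=0011 PL?T → r0=0xc5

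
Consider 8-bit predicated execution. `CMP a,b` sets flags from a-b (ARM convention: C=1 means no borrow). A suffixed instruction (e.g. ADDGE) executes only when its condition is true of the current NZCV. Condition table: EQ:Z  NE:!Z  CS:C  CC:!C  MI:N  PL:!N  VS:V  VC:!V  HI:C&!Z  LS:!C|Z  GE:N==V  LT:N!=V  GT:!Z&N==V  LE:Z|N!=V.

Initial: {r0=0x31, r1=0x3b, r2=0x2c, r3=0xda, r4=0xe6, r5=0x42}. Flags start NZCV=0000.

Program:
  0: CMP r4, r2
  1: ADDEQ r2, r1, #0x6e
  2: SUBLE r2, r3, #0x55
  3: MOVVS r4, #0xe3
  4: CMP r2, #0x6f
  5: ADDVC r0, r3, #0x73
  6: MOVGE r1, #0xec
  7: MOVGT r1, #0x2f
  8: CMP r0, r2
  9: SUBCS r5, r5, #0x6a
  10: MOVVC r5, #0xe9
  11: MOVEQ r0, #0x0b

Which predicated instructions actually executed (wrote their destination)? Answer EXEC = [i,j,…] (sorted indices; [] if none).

0: ✓ CMP  NZCV=1010
1: · ADDEQ
2: ✓ SUBLE  r2←0x85
3: · MOVVS
4: ✓ CMP  NZCV=0011
5: · ADDVC
6: · MOVGE
7: · MOVGT
8: ✓ CMP  NZCV=1001
9: · SUBCS
10: · MOVVC
11: · MOVEQ

EXEC = [2]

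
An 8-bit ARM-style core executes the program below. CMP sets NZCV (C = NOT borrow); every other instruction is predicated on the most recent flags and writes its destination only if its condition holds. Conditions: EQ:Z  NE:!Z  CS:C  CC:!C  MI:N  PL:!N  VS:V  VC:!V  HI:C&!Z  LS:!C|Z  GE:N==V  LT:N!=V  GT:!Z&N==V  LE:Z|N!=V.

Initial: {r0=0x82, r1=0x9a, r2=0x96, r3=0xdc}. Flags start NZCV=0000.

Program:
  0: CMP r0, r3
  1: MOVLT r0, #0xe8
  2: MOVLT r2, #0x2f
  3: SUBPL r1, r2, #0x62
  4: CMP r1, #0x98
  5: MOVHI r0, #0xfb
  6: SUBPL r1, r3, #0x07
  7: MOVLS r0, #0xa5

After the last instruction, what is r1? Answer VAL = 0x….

0: ✓ CMP  NZCV=1000
1: ✓ MOVLT  r0←0xe8
2: ✓ MOVLT  r2←0x2f
3: · SUBPL
4: ✓ CMP  NZCV=0010
5: ✓ MOVHI  r0←0xfb
6: ✓ SUBPL  r1←0xd5
7: · MOVLS

VAL = 0xd5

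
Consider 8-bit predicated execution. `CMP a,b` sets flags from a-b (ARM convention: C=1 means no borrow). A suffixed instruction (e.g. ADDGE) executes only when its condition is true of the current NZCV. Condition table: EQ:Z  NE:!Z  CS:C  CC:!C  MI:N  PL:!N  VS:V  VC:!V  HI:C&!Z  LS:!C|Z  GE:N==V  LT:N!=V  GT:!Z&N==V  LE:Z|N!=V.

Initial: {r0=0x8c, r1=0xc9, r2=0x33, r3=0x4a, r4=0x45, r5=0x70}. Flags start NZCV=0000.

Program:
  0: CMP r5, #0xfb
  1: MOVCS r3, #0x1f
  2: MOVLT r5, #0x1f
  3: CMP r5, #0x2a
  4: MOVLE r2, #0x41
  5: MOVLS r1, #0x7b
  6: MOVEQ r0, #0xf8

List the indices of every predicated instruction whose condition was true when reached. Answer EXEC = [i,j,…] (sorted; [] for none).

[0] flags=0000 → (cmp)
[1] flags=0000 CS?F → skip
[2] flags=0000 LT?F → skip
[3] flags=0010 → (cmp)
[4] flags=0010 LE?F → skip
[5] flags=0010 LS?F → skip
[6] flags=0010 EQ?F → skip

EXEC = []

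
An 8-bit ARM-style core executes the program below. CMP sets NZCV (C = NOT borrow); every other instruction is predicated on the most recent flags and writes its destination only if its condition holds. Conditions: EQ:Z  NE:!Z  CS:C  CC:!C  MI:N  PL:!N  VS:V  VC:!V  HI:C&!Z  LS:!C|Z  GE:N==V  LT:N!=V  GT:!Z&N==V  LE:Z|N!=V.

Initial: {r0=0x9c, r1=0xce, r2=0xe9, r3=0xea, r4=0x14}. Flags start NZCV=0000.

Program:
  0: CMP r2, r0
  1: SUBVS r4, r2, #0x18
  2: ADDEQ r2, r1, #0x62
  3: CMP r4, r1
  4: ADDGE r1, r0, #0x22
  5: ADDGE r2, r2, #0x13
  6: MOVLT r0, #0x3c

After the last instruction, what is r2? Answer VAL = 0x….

[0] flags=0010 → (cmp)
[1] flags=0010 VS?F → skip
[2] flags=0010 EQ?F → skip
[3] flags=0000 → (cmp)
[4] flags=0000 GE?T → r1=0xbe
[5] flags=0000 GE?T → r2=0xfc
[6] flags=0000 LT?F → skip

VAL = 0xfc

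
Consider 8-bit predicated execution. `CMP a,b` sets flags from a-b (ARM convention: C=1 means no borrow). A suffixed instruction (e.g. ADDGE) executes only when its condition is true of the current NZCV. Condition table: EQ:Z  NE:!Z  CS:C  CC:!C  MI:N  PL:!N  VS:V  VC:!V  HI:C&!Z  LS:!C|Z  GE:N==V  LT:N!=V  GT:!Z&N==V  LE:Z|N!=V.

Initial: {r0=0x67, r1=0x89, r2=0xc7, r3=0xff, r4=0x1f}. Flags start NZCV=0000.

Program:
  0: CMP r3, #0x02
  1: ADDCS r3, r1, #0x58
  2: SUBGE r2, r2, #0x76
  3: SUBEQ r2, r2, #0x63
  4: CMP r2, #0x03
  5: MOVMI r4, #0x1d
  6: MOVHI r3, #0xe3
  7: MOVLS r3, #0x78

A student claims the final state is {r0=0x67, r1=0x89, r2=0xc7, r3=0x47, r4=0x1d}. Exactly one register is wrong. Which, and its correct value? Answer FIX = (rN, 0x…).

[0] flags=1010 → (cmp)
[1] flags=1010 CS?T → r3=0xe1
[2] flags=1010 GE?F → skip
[3] flags=1010 EQ?F → skip
[4] flags=1010 → (cmp)
[5] flags=1010 MI?T → r4=0x1d
[6] flags=1010 HI?T → r3=0xe3
[7] flags=1010 LS?F → skip

FIX = (r3, 0xe3)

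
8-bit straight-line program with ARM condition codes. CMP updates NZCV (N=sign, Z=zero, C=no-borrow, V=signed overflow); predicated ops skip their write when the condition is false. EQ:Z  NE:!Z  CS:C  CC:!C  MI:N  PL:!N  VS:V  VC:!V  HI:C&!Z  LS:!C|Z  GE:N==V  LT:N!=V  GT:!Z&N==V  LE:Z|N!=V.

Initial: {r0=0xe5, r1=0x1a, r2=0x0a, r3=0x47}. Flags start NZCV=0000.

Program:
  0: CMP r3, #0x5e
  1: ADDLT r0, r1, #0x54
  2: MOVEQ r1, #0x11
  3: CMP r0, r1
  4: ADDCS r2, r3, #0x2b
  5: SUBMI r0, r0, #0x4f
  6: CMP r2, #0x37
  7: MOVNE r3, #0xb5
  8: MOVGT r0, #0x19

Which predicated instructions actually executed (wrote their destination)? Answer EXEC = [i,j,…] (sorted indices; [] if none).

[0] flags=1000 → (cmp)
[1] flags=1000 LT?T → r0=0x6e
[2] flags=1000 EQ?F → skip
[3] flags=0010 → (cmp)
[4] flags=0010 CS?T → r2=0x72
[5] flags=0010 MI?F → skip
[6] flags=0010 → (cmp)
[7] flags=0010 NE?T → r3=0xb5
[8] flags=0010 GT?T → r0=0x19

EXEC = [1,4,7,8]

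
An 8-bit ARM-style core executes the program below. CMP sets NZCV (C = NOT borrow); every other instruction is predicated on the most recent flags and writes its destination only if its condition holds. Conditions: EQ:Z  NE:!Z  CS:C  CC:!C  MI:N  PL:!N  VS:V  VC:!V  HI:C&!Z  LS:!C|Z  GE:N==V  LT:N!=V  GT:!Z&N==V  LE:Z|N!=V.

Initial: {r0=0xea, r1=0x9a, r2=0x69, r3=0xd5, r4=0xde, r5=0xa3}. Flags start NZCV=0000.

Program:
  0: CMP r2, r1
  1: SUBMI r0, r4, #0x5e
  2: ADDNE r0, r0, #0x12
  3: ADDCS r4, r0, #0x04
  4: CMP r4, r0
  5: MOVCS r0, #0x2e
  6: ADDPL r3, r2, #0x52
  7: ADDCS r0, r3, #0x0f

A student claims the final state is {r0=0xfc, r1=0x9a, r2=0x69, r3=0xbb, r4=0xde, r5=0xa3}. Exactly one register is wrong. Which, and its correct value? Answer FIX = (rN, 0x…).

0: ✓ CMP  NZCV=1001
1: ✓ SUBMI  r0←0x80
2: ✓ ADDNE  r0←0x92
3: · ADDCS
4: ✓ CMP  NZCV=0010
5: ✓ MOVCS  r0←0x2e
6: ✓ ADDPL  r3←0xbb
7: ✓ ADDCS  r0←0xca

FIX = (r0, 0xca)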